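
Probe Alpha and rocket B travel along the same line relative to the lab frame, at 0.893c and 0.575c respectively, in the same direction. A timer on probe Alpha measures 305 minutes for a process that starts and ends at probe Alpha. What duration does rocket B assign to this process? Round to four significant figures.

403.0 minutes

Transform probe Alpha's velocity into rocket B's frame: (0.893 − 0.575)/(1 − 0.893·0.575) = 0.318/0.486525, so the relative speed is 0.65361c.
γ for this relative speed: γ = 1/√(1 − 0.427206) = 1.3213.
The clock on probe Alpha records proper time, so rocket B measures Δt = γΔτ = 1.3213 × 305 = 403.0 minutes.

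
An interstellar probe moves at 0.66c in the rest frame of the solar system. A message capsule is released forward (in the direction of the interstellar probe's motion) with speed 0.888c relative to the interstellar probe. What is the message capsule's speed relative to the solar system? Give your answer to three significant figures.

Relativistic velocity addition: u = (u' + v)/(1 + u'v/c²), with u' = 0.888c and v = 0.66c.
Numerator: 0.888 + 0.66 = 1.548. Denominator: 1 + (0.888)(0.66) = 1.58608.
u = 1.548/1.58608 = 0.97599, so the speed is 0.976c.

0.976c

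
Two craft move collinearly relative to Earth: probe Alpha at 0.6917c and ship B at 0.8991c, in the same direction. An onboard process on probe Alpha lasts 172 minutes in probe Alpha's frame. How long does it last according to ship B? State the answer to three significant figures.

206 minutes

Speed of probe Alpha in ship B's frame: u = (v_A − v_B)/(1 − v_A v_B/c²) = (0.6917 − 0.8991)/(1 − 0.6917×0.8991) = −0.2074/0.37809253 = −0.54854; |u| = 0.54854c.
At |u| = 0.54854c, γ = (1 − 0.300896)^(−1/2) = 1.196.
The clock on probe Alpha records proper time, so ship B measures Δt = γΔτ = 1.196 × 172 = 206 minutes.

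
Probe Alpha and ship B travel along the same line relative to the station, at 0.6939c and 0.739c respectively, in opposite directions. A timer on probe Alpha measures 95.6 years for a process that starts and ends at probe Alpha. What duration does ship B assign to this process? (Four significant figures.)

298.1 years

Speed of probe Alpha in ship B's frame: u = (v_A + v_B)/(1 + v_A v_B/c²) = (0.6939 + 0.739)/(1 + 0.6939×0.739) = 1.4329/1.5127921 = 0.94719; |u| = 0.94719c.
γ for this relative speed: γ = 1/√(1 − 0.897169) = 3.1184.
The clock on probe Alpha records proper time, so ship B measures Δt = γΔτ = 3.1184 × 95.6 = 298.1 years.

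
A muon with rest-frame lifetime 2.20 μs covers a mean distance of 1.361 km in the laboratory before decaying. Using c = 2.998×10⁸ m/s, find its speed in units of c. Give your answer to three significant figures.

0.900c

d = βγcτ ⇒ βγ = d/(cτ) = 1361 m / (659.56 m) = 2.0635.
β = (βγ)/√(1+(βγ)²) = 2.0635/√5.25803 = 0.900.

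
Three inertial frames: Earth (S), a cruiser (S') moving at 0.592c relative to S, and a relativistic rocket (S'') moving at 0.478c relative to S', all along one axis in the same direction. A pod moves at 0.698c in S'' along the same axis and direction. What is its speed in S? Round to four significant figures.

0.9683c

Apply u = (u'+v)/(1+u'v) twice. Pod in the cruiser frame: (0.698+0.478)/(1+0.698·0.478) = 1.176/1.333644 = 0.88179c.
That velocity, transformed to the rest frame of Earth: (0.88179+0.592)/(1+0.88179·0.592) = 1.47379/1.52201968 = 0.96831c.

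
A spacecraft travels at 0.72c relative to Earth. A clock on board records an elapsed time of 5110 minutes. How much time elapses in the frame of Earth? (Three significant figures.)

7360 minutes

β² = 0.5184, so γ = 1/√0.4816 = 1.441.
Time dilation: Δt = γ·Δτ = 1.441 × 5110 = 7360 minutes.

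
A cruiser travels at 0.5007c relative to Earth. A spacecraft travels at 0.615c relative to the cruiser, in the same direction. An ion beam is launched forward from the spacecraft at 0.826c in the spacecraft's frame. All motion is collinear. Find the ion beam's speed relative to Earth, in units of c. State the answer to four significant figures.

First combine the ion beam and spacecraft (S''→S'): u₁ = (0.826 + 0.615)/(1 + 0.826×0.615) = 1.441/1.50799 = 0.95558.
Then combine with the cruiser (S'→S): u = (0.95558 + 0.5007)/(1 + 0.95558×0.5007) = 1.45628/1.478458906 = 0.985.

0.9850c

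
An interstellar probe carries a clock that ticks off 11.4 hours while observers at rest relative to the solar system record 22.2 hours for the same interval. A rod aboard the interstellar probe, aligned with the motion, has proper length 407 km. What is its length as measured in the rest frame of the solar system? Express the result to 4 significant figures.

209.0 km

γ = Δt/Δτ = 22.2/11.4 = 1.94737.
L = L₀/γ = 407/1.94737 = 209.0 km.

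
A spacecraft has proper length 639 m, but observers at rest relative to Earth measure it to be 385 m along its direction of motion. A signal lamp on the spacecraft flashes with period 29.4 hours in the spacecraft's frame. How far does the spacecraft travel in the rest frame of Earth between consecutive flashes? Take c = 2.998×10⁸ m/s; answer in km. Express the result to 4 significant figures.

From L = L₀/γ: γ = 639/385 = 1.65974.
β = √(1 − 1/γ²) = 0.79812. Lab-frame period = γτ = 1.65974×29.4 hours = 48.796 hours. Distance = βc × γτ = 0.79812 × 2.998×10⁸ m/s × 175665.6 s = 4.2033×10^13 m = 4.203×10^10 km.

4.203×10^10 km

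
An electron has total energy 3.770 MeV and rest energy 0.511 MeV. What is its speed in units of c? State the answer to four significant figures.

0.9908c

Total energy E = γmc² gives γ = 3.770/0.511 = 7.3777.
Hence β = √(1 − 1/γ²) = √(1 − 0.0183721) = √0.9816279 = 0.9908.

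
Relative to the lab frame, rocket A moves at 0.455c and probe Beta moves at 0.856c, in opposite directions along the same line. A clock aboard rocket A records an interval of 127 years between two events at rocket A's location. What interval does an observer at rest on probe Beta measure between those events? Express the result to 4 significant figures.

383.3 years

Transform rocket A's velocity into probe Beta's frame: (0.455 + 0.856)/(1 + 0.455·0.856) = 1.311/1.38948, so the relative speed is 0.94352c.
At |u| = 0.94352c, γ = (1 − 0.89023)^(−1/2) = 3.0183.
Rocket A's interval is proper; time dilation gives Δt_B = γΔτ = 3.0183 × 127 years = 383.3 years.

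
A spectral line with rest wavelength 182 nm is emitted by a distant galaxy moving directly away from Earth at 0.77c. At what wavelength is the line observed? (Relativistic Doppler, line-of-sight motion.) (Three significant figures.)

Relativistic Doppler for wavelength: λ_obs = λ_src · √((1+β)/(1−β)).
With β = 0.77: factor = √(1.77/0.23) = 2.7741.
λ_obs = 182 × 2.7741 = 505 nm.

505 nm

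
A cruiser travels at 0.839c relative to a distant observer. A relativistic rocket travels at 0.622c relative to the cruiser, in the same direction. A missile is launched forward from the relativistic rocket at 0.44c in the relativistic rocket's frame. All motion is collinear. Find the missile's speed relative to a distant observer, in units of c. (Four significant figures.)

0.9843c

Compose velocities in two stages. Stage 1 (into S'): u₁ = (0.44+0.622)/(1+0.44×0.622) = 0.8338.
Stage 2 (into S): u = (0.8338+0.839)/(1+0.8338×0.839) = 0.98426, so the speed is 0.9843c.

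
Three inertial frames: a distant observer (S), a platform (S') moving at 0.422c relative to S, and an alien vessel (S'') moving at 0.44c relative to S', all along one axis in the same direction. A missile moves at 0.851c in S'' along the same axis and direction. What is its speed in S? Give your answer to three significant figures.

Compose velocities in two stages. Stage 1 (into S'): u₁ = (0.851+0.44)/(1+0.851×0.44) = 0.93929.
Stage 2 (into S): u = (0.93929+0.422)/(1+0.93929×0.422) = 0.97487, so the speed is 0.975c.

0.975c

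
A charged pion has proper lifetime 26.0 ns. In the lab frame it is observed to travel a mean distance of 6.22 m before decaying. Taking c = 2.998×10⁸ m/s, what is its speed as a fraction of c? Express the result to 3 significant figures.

0.624c

Lab distance = (lab lifetime)·v = γτ·βc, so βγ = d/(cτ) = 6.220/(2.998×10⁸ × 2.600×10^-8) = 0.79797.
With βγ = 0.79797: γ² = 1 + (βγ)² = 1.636756, and β = (βγ)/γ = 0.79797/1.27936 = 0.624.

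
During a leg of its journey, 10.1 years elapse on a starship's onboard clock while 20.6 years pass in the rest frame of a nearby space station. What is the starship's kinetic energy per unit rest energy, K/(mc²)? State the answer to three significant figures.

1.04

The time-dilation ratio gives γ = 20.6/10.1 = 2.0396.
Since K = (γ−1)mc², K/(mc²) = 2.0396 − 1 = 1.04.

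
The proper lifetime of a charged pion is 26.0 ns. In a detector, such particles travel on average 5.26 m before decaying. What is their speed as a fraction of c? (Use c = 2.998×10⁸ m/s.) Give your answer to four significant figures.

Let x = d/(cτ) = 5.260 m / (2.998×10⁸ m/s × 2.600×10^-8 s) = 0.67481. Since d = βγcτ, x = βγ = β/√(1−β²).
Solving: β² = x²/(1+x²) = 0.455369/1.455369 = 0.312889, so β = 0.5594.

0.5594c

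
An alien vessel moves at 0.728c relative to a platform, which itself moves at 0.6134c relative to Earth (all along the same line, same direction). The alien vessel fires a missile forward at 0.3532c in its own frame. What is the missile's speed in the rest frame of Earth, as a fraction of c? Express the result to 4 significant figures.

0.9646c

Apply u = (u'+v)/(1+u'v) twice. Missile in the platform frame: (0.3532+0.728)/(1+0.3532·0.728) = 1.0812/1.2571296 = 0.86005c.
That velocity, transformed to the rest frame of Earth: (0.86005+0.6134)/(1+0.86005·0.6134) = 1.47345/1.52755467 = 0.96458c.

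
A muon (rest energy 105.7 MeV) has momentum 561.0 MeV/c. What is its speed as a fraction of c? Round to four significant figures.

0.9827c

βγ = pc/(mc²) = 561.0/105.7 = 5.3075.
Since γ² = 1 + (βγ)² = 29.1696, γ = √29.1696 = 5.40089, and β = (βγ)/γ = 5.3075/5.40089 = 0.9827.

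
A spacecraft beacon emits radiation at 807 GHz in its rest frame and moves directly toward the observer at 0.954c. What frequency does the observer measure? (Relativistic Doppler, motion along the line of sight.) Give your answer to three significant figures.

Relativistic Doppler (source moving toward): f_obs = f_src · √((1+β)/(1−β)).
With β = 0.954: factor = √(1.954/0.046) = 6.5175.
f_obs = 807 × 6.5175 = 5260 GHz.

5260 GHz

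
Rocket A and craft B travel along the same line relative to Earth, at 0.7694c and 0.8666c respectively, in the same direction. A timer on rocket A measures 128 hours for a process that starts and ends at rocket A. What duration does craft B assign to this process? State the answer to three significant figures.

Speed of rocket A in craft B's frame: u = (v_A − v_B)/(1 − v_A v_B/c²) = (0.7694 − 0.8666)/(1 − 0.7694×0.8666) = −0.0972/0.33323796 = −0.29168; |u| = 0.29168c.
At |u| = 0.29168c, γ = (1 − 0.0850772)^(−1/2) = 1.0455.
Rocket A's interval is proper; time dilation gives Δt_B = γΔτ = 1.0455 × 128 hours = 134 hours.

134 hours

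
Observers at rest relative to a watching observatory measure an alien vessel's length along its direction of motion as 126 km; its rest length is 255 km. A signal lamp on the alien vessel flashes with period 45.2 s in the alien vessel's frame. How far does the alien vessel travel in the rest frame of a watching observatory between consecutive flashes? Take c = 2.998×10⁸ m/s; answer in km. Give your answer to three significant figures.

From L = L₀/γ: γ = 255/126 = 2.02381.
β = √(1 − 1/γ²) = 0.8694. Lab-frame period = γτ = 2.02381×45.2 s = 91.476 s. Distance = βc × γτ = 0.8694 × 2.998×10⁸ m/s × 91.476 s = 2.3843×10^10 m = 2.38×10^7 km.

2.38×10^7 km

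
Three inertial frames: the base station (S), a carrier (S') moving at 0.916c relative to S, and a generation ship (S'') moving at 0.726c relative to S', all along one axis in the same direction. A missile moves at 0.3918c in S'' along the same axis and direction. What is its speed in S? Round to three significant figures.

0.994c

First combine the missile and generation ship (S''→S'): u₁ = (0.3918 + 0.726)/(1 + 0.3918×0.726) = 1.1178/1.2844468 = 0.87026.
Then combine with the carrier (S'→S): u = (0.87026 + 0.916)/(1 + 0.87026×0.916) = 1.78626/1.79715816 = 0.99394.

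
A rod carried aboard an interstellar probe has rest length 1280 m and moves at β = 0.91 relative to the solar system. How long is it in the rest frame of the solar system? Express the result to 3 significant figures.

γ = 1/√(1 − β²) = 1/√(1 − 0.8281) = 1/√0.1719 = 1/0.414608 = 2.4119.
Length contraction: L = L₀/γ = 1280/2.4119 = 531 m.

531 m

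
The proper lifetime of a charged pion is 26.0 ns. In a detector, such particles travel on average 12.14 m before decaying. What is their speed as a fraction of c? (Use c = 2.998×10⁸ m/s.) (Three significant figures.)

0.841c

Let x = d/(cτ) = 12.14 m / (2.998×10⁸ m/s × 2.600×10^-8 s) = 1.5574. Since d = βγcτ, x = βγ = β/√(1−β²).
Solving: β² = x²/(1+x²) = 2.42549/3.42549 = 0.708071, so β = 0.841.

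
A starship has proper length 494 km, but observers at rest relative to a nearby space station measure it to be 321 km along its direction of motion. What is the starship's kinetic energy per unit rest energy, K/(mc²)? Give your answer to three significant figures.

From L = L₀/γ: γ = 494/321 = 1.53894.
K/(mc²) = γ − 1 = 1.53894 − 1 = 0.539.

0.539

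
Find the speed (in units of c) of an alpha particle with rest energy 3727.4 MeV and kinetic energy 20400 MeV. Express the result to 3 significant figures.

0.988c

K = (γ−1)mc², so γ = 1 + 20400/3727.4 = 6.473.
Then v/c = √(1 − γ⁻²) = √(1 − 0.0238665) = √0.9761335 = 0.988.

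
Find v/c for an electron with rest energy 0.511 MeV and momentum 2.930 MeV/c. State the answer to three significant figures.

βγ = pc/(mc²) = 2.930/0.511 = 5.7339.
Since γ² = 1 + (βγ)² = 33.8776, γ = √33.8776 = 5.82045, and β = (βγ)/γ = 5.7339/5.82045 = 0.985.

0.985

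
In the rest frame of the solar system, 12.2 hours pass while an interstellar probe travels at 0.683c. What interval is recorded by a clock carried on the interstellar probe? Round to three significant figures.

8.91 hours

With β = 0.683, γ = 1/√(1 − 0.683²) = 1/√0.533511 = 1.3691.
The moving clock records proper time: Δτ = Δt/γ = 12.2/1.3691 = 8.91 hours.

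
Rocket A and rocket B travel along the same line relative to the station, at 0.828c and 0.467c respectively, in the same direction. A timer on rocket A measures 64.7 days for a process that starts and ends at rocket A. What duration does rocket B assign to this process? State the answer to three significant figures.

Transform rocket A's velocity into rocket B's frame: (0.828 − 0.467)/(1 − 0.828·0.467) = 0.361/0.613324, so the relative speed is 0.5886c.
γ for this relative speed: γ = 1/√(1 − 0.34645) = 1.237.
The clock on rocket A records proper time, so rocket B measures Δt = γΔτ = 1.237 × 64.7 = 80.0 days.

80.0 days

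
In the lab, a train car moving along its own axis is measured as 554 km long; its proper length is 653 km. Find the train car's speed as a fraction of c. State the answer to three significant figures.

0.529c

Length contraction gives γ = L₀/L = 653/554 = 1.1787.
β = √(1 − 1/γ²) = √0.280231 = 0.529.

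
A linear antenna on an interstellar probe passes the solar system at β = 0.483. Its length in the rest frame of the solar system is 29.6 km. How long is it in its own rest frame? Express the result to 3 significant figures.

With β = 0.483, γ = 1/√(1 − 0.483²) = 1/√0.766711 = 1.142.
Proper length: L₀ = γ·L = 1.142 × 29.6 = 33.8 km.

33.8 km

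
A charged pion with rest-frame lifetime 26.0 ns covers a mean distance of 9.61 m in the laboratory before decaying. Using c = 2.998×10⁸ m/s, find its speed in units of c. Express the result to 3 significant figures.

Let x = d/(cτ) = 9.610 m / (2.998×10⁸ m/s × 2.600×10^-8 s) = 1.2329. Since d = βγcτ, x = βγ = β/√(1−β²).
Solving: β² = x²/(1+x²) = 1.52004/2.52004 = 0.603181, so β = 0.777.

0.777c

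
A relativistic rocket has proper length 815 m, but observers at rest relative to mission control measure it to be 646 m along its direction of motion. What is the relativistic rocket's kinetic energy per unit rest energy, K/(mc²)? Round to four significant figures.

Length contraction gives γ = L₀/L = 815/646 = 1.26161.
K/(mc²) = γ − 1 = 1.26161 − 1 = 0.2616.

0.2616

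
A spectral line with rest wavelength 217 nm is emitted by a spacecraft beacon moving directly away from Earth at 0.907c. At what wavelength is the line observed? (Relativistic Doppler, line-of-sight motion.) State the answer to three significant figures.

983 nm

Relativistic Doppler for wavelength: λ_obs = λ_src · √((1+β)/(1−β)).
With β = 0.907: factor = √(1.907/0.093) = 4.5283.
λ_obs = 217 × 4.5283 = 983 nm.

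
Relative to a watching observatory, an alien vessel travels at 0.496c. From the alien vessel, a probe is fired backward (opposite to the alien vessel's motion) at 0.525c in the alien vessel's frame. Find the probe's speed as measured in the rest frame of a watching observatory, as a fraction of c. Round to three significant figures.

In units of c, u = (u' + v)/(1 + u'v) with u' = −0.525 and v = 0.496.
Numerator: −0.525 + 0.496 = −0.029. Denominator: 1 + (−0.525)(0.496) = 0.7396.
u = −0.029/0.7396 = −0.03921, so the speed is 0.0392c.

0.0392c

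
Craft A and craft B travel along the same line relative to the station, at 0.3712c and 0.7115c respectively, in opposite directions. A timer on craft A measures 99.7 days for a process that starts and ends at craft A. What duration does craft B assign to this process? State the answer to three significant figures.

Transform craft A's velocity into craft B's frame: (0.3712 + 0.7115)/(1 + 0.3712·0.7115) = 1.0827/1.2641088, so the relative speed is 0.85649c.
γ for this relative speed: γ = 1/√(1 − 0.733575) = 1.9374.
The clock on craft A records proper time, so craft B measures Δt = γΔτ = 1.9374 × 99.7 = 193 days.

193 days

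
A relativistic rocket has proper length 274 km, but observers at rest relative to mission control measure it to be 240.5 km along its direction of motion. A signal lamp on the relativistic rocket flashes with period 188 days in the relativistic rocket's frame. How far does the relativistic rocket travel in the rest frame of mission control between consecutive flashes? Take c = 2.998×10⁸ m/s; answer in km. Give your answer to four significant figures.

γ = L₀/L = 274/240.5 = 1.13929.
β = √(1 − 1/γ²) = 0.47914. Lab-frame period = γτ = 1.13929×188 days = 214.19 days. Distance = βc × γτ = 0.47914 × 2.998×10⁸ m/s × 18506016 s = 2.6583×10^15 m = 2.658×10^12 km.

2.658×10^12 km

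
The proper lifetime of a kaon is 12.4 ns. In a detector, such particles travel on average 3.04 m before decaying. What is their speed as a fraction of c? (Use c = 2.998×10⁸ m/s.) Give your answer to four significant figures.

d = βγcτ ⇒ βγ = d/(cτ) = 3.040 m / (3.71752 m) = 0.81775.
β = (βγ)/√(1+(βγ)²) = 0.81775/√1.668715 = 0.6330.

0.6330c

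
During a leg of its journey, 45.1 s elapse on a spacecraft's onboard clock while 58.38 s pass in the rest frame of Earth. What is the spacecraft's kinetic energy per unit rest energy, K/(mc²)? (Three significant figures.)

From Δt = γΔτ: γ = 58.38/45.1 = 1.29446.
K/(mc²) = γ − 1 = 1.29446 − 1 = 0.294.

0.294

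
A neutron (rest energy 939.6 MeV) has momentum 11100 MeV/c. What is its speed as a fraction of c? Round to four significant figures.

pc/(mc²) = 11100/939.6 = 11.814 = βγ = β/√(1−β²).
So β² = x²/(1 + x²) with x = 11.814: x² = 139.571, β² = 139.571/140.571 = 0.992886, β = 0.9964.

0.9964c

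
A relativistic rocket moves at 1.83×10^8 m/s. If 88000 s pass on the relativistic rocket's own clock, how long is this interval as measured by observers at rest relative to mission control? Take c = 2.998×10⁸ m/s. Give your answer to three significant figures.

β = v/c = (1.83×10^8 m/s)/(2.998×10⁸ m/s) = 0.610407.
β² = 0.3725967, so γ = 1/√0.6274033 = 1.2625.
The onboard clock measures proper time, so the interval in the rest frame of mission control is dilated: Δt = γ·Δτ = 1.2625 × 88000 s = 1.11×10^5 s.

1.11×10^5 s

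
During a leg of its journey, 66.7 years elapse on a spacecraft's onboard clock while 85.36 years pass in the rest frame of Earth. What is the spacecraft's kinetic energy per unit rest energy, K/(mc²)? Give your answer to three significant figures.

0.280

γ = Δt/Δτ = 85.36/66.7 = 1.27976.
K/(mc²) = γ − 1 = 1.27976 − 1 = 0.280.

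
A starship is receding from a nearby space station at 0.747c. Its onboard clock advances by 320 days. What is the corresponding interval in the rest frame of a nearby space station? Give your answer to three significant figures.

481 days

Lorentz factor: γ = (1 − 0.558009)^(−1/2) = 1.5042.
Time dilation: Δt = γ·Δτ = 1.5042 × 320 = 481 days.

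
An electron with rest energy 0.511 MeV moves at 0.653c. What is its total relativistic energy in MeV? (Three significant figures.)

0.675 MeV

γ = 1/√(1 − β²) = 1/√(1 − 0.426409) = 1/√0.573591 = 1/0.757358 = 1.3204.
Total energy: E = γmc² = 1.3204 × 0.511 MeV = 0.675 MeV.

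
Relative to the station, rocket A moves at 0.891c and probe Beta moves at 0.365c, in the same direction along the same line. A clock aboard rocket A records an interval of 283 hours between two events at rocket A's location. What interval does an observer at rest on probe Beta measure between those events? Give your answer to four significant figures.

451.8 hours

Speed of rocket A in probe Beta's frame: u = (v_A − v_B)/(1 − v_A v_B/c²) = (0.891 − 0.365)/(1 − 0.891×0.365) = 0.526/0.674785 = 0.77951; |u| = 0.77951c.
γ for this relative speed: γ = 1/√(1 − 0.607636) = 1.5965.
Rocket A's interval is proper; time dilation gives Δt_B = γΔτ = 1.5965 × 283 hours = 451.8 hours.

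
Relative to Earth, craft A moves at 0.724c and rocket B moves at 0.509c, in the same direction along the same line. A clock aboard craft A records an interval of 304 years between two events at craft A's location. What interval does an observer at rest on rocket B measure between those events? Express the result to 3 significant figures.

323 years

Speed of craft A in rocket B's frame: u = (v_A − v_B)/(1 − v_A v_B/c²) = (0.724 − 0.509)/(1 − 0.724×0.509) = 0.215/0.631484 = 0.34047; |u| = 0.34047c.
γ for this relative speed: γ = 1/√(1 − 0.11592) = 1.0635.
Craft A's interval is proper; time dilation gives Δt_B = γΔτ = 1.0635 × 304 years = 323 years.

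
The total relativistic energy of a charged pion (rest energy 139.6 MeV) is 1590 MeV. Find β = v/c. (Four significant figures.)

0.9961

Total energy E = γmc² gives γ = 1590/139.6 = 11.39.
Hence β = √(1 − 1/γ²) = √(1 − 0.00770819) = √0.99229181 = 0.9961.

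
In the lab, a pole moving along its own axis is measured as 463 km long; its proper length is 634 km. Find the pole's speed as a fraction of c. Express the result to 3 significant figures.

0.683c

Length contraction gives γ = L₀/L = 634/463 = 1.3693.
β = √(1 − 1/γ²) = √0.466662 = 0.683.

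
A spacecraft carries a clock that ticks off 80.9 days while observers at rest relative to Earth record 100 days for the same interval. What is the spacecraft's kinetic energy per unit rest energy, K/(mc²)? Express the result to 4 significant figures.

0.2361

From Δt = γΔτ: γ = 100/80.9 = 1.23609.
K/(mc²) = γ − 1 = 1.23609 − 1 = 0.2361.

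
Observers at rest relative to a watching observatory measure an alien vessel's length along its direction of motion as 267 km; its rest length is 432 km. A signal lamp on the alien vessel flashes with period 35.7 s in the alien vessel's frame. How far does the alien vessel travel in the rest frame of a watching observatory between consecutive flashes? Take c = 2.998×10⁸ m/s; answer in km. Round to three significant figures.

Length contraction gives γ = L₀/L = 432/267 = 1.61798.
β = √(1 − 1/γ²) = 0.78614. Lab-frame period = γτ = 1.61798×35.7 s = 57.762 s. Distance = βc × γτ = 0.78614 × 2.998×10⁸ m/s × 57.762 s = 1.3614×10^10 m = 1.36×10^7 km.

1.36×10^7 km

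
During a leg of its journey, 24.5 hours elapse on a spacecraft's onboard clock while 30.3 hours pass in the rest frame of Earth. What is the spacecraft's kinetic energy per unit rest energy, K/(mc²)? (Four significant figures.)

0.2367

From Δt = γΔτ: γ = 30.3/24.5 = 1.23673.
Since K = (γ−1)mc², K/(mc²) = 1.23673 − 1 = 0.2367.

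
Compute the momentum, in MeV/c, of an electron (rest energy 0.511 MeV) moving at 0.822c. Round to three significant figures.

γ = 1/√(1 − β²) = 1/√(1 − 0.675684) = 1/√0.324316 = 1/0.569487 = 1.756.
Momentum: p = γβ·mc = 1.756 × 0.822 × 0.511 MeV/c = 0.738 MeV/c.

0.738 MeV/c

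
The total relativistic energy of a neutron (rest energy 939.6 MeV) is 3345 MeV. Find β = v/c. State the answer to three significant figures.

γ = E/(mc²) = 3345/939.6 = 3.56.
β = √(1 − 1/γ²) = √(1 − 0.0789042) = √0.9210958 = 0.960.

0.960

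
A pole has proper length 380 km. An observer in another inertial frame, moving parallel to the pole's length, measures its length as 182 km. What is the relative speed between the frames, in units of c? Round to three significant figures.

0.878c

Length contraction gives γ = L₀/L = 380/182 = 2.0879.
β = √(1 − 1/γ²) = √0.770607 = 0.878.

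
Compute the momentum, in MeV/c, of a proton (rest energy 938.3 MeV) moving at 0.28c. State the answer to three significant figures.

β² = 0.0784, so γ = 1/√0.9216 = 1.0417.
Momentum: p = γβ·mc = 1.0417 × 0.28 × 938.3 MeV/c = 274 MeV/c.

274 MeV/c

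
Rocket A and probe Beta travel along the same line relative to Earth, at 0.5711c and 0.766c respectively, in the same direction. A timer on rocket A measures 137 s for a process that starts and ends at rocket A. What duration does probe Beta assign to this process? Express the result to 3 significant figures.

146 s

Speed of rocket A in probe Beta's frame: u = (v_A − v_B)/(1 − v_A v_B/c²) = (0.5711 − 0.766)/(1 − 0.5711×0.766) = −0.1949/0.5625374 = −0.34647; |u| = 0.34647c.
At |u| = 0.34647c, γ = (1 − 0.120041)^(−1/2) = 1.066.
The clock on rocket A records proper time, so probe Beta measures Δt = γΔτ = 1.066 × 137 = 146 s.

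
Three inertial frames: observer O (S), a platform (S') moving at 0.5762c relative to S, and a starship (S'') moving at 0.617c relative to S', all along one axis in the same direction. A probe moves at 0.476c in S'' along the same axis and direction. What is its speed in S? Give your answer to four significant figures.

Apply u = (u'+v)/(1+u'v) twice. Probe in the platform frame: (0.476+0.617)/(1+0.476·0.617) = 1.093/1.293692 = 0.84487c.
That velocity, transformed to the rest frame of observer O: (0.84487+0.5762)/(1+0.84487·0.5762) = 1.42107/1.486814094 = 0.95578c.

0.9558c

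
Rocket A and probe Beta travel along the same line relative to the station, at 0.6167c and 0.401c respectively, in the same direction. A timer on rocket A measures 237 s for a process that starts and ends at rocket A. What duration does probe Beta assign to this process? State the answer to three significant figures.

The velocity of rocket A relative to probe Beta is (0.6167 − 0.401)c / (1 − 0.6167×0.401) = 0.28657c; relative speed 0.28657c.
γ for this relative speed: γ = 1/√(1 − 0.0821224) = 1.0438.
Rocket A's interval is proper; time dilation gives Δt_B = γΔτ = 1.0438 × 237 s = 247 s.

247 s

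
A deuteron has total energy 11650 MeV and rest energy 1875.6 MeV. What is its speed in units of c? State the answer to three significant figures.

γ = E/(mc²) = 11650/1875.6 = 6.2113.
β = √(1 − 1/γ²) = √(1 − 0.02592) = √0.97408 = 0.987.

0.987c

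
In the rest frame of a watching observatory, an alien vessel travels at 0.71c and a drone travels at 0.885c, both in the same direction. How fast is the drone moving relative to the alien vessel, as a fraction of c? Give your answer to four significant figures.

0.4709c

Transform to the alien vessel's frame: u' = (u − v)/(1 − uv/c²).
u' = (0.885 − 0.71)/(1 − 0.885×0.71) = 0.175/0.37165 = 0.47087.
Speed in the alien vessel's frame: 0.4709c (in the same direction).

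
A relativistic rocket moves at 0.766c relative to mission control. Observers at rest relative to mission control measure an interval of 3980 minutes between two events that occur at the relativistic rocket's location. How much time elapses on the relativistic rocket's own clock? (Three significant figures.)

γ = 1/√(1 − β²) = 1/√(1 − 0.586756) = 1/√0.413244 = 1/0.642841 = 1.5556.
The relativistic rocket's clock runs slow as seen from mission control, so Δτ = Δt/γ = 3980/1.5556 = 2560 minutes.

2560 minutes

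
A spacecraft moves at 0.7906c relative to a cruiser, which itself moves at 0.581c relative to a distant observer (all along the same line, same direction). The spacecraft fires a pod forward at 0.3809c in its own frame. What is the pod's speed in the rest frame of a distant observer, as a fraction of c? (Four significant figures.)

First combine the pod and spacecraft (S''→S'): u₁ = (0.3809 + 0.7906)/(1 + 0.3809×0.7906) = 1.1715/1.30113954 = 0.90036.
Then combine with the cruiser (S'→S): u = (0.90036 + 0.581)/(1 + 0.90036×0.581) = 1.48136/1.52310916 = 0.97259.

0.9726c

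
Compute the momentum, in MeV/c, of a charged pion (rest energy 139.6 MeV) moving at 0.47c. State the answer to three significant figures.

β² = 0.2209, so γ = 1/√0.7791 = 1.1329.
Momentum: p = γβ·mc = 1.1329 × 0.47 × 139.6 MeV/c = 74.3 MeV/c.

74.3 MeV/c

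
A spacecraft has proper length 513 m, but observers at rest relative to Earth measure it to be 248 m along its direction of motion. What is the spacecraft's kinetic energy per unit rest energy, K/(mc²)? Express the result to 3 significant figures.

Length contraction gives γ = L₀/L = 513/248 = 2.06855.
K/(mc²) = γ − 1 = 2.06855 − 1 = 1.07.

1.07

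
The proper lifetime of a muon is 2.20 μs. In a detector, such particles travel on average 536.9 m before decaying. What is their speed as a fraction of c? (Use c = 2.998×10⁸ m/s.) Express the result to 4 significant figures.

0.6313c

d = βγcτ ⇒ βγ = d/(cτ) = 536.9 m / (659.56 m) = 0.81403.
β = (βγ)/√(1+(βγ)²) = 0.81403/√1.662645 = 0.6313.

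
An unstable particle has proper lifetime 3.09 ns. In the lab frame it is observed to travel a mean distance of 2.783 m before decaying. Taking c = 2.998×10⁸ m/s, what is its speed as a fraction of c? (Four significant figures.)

Let x = d/(cτ) = 2.783 m / (2.998×10⁸ m/s × 3.090×10^-9 s) = 3.0042. Since d = βγcτ, x = βγ = β/√(1−β²).
Solving: β² = x²/(1+x²) = 9.02522/10.02522 = 0.900252, so β = 0.9488.

0.9488c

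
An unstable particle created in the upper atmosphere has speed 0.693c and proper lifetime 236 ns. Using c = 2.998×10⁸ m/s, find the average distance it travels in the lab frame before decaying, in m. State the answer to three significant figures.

68.0 m

γ = 1/√(1 − β²) = 1/√(1 − 0.480249) = 1/√0.519751 = 1/0.720938 = 1.3871.
Lab-frame lifetime: Δt = γτ = 1.3871 × 236 ns = 327.36 ns.
Distance: d = vΔt = 0.693 × 2.998×10⁸ m/s × 3.2736×10^-7 s = 68.0 m.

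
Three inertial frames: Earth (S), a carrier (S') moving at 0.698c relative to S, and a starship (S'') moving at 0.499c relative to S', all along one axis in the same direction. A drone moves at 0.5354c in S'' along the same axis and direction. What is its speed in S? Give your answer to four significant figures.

0.9647c

Compose velocities in two stages. Stage 1 (into S'): u₁ = (0.5354+0.499)/(1+0.5354×0.499) = 0.81631.
Stage 2 (into S): u = (0.81631+0.698)/(1+0.81631×0.698) = 0.96466, so the speed is 0.9647c.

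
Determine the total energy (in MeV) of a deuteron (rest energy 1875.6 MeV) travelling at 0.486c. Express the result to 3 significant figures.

With β = 0.486, γ = 1/√(1 − 0.486²) = 1/√0.763804 = 1.1442.
Total energy: E = γmc² = 1.1442 × 1875.6 MeV = 2150 MeV.

2150 MeV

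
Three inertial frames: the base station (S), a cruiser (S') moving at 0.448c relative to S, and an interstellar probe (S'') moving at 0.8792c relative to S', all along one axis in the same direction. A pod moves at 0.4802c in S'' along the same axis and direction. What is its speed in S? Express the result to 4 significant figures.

0.9829c

First combine the pod and interstellar probe (S''→S'): u₁ = (0.4802 + 0.8792)/(1 + 0.4802×0.8792) = 1.3594/1.42219184 = 0.95585.
Then combine with the cruiser (S'→S): u = (0.95585 + 0.448)/(1 + 0.95585×0.448) = 1.40385/1.4282208 = 0.98294.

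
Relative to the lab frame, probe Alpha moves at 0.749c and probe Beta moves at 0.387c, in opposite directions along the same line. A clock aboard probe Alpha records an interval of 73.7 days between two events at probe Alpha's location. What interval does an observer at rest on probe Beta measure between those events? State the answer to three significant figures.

The velocity of probe Alpha relative to probe Beta is (0.749 + 0.387)c / (1 + 0.749×0.387) = 0.88071c; relative speed 0.88071c.
γ for this relative speed: γ = 1/√(1 − 0.77565) = 2.1112.
Probe Alpha's interval is proper; time dilation gives Δt_B = γΔτ = 2.1112 × 73.7 days = 156 days.

156 days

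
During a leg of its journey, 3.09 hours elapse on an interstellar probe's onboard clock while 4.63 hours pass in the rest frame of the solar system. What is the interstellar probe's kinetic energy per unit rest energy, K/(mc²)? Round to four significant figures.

0.4984

The time-dilation ratio gives γ = 4.63/3.09 = 1.49838.
K/(mc²) = γ − 1 = 1.49838 − 1 = 0.4984.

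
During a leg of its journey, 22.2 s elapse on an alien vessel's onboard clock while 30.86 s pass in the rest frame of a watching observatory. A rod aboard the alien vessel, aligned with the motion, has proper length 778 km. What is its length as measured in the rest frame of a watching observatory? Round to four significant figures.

559.7 km

The time-dilation ratio gives γ = 30.86/22.2 = 1.39009.
L = L₀/γ = 778/1.39009 = 559.7 km.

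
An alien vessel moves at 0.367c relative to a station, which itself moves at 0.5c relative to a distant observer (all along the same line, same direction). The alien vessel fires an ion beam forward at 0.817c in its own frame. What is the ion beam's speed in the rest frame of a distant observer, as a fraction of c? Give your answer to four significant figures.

0.9694c

Compose velocities in two stages. Stage 1 (into S'): u₁ = (0.817+0.367)/(1+0.817×0.367) = 0.91088.
Stage 2 (into S): u = (0.91088+0.5)/(1+0.91088×0.5) = 0.96938, so the speed is 0.9694c.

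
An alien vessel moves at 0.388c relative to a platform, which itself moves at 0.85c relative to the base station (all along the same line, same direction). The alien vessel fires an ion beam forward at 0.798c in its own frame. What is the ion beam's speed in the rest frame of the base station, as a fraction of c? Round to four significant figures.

Compose velocities in two stages. Stage 1 (into S'): u₁ = (0.798+0.388)/(1+0.798×0.388) = 0.9056.
Stage 2 (into S): u = (0.9056+0.85)/(1+0.9056×0.85) = 0.992, so the speed is 0.9920c.

0.9920c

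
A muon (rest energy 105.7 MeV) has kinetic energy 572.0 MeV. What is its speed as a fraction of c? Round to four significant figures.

0.9878c

γ = 1 + K/(mc²) = 1 + 572.0/105.7 = 6.4115.
β = √(1 − 1/γ²) = √(1 − 0.0243266) = √0.9756734 = 0.9878.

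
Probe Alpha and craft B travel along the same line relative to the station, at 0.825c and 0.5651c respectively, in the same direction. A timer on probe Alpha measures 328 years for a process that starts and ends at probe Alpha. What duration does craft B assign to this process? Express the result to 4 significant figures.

The velocity of probe Alpha relative to craft B is (0.825 − 0.5651)c / (1 − 0.825×0.5651) = 0.48689c; relative speed 0.48689c.
At |u| = 0.48689c, γ = (1 − 0.237062)^(−1/2) = 1.1449.
Probe Alpha's interval is proper; time dilation gives Δt_B = γΔτ = 1.1449 × 328 years = 375.5 years.

375.5 years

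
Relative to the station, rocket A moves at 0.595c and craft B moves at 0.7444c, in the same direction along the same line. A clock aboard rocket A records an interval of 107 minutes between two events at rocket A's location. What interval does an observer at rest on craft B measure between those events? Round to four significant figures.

111.1 minutes

Speed of rocket A in craft B's frame: u = (v_A − v_B)/(1 − v_A v_B/c²) = (0.595 − 0.7444)/(1 − 0.595×0.7444) = −0.1494/0.557082 = −0.26818; |u| = 0.26818c.
γ for this relative speed: γ = 1/√(1 − 0.0719205) = 1.038.
Rocket A's interval is proper; time dilation gives Δt_B = γΔτ = 1.038 × 107 minutes = 111.1 minutes.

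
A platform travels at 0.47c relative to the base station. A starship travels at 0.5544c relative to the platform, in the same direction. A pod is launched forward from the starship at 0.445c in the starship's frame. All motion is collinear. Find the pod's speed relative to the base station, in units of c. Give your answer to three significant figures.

First combine the pod and starship (S''→S'): u₁ = (0.445 + 0.5544)/(1 + 0.445×0.5544) = 0.9994/1.246708 = 0.80163.
Then combine with the platform (S'→S): u = (0.80163 + 0.47)/(1 + 0.80163×0.47) = 1.27163/1.3767661 = 0.92364.

0.924c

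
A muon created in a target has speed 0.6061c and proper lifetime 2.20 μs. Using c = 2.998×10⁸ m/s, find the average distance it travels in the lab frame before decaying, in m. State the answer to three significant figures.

503 m

γ = 1/√(1 − β²) = 1/√(1 − 0.36735721) = 1/√0.63264279 = 1/0.795388 = 1.2572.
Lab-frame lifetime: Δt = γτ = 1.2572 × 2.20 μs = 2.7658 μs.
Distance: d = vΔt = 0.6061 × 2.998×10⁸ m/s × 2.7658×10^-6 s = 503 m.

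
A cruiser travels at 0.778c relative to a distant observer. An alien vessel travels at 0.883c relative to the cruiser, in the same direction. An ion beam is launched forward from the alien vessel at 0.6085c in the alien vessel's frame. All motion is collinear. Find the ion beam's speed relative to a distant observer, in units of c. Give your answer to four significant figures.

0.9962c

First combine the ion beam and alien vessel (S''→S'): u₁ = (0.6085 + 0.883)/(1 + 0.6085×0.883) = 1.4915/1.5373055 = 0.9702.
Then combine with the cruiser (S'→S): u = (0.9702 + 0.778)/(1 + 0.9702×0.778) = 1.7482/1.7548156 = 0.99623.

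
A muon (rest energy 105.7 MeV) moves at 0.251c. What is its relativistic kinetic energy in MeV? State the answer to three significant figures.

3.50 MeV

β² = 0.063001, so γ = 1/√0.936999 = 1.033072.
Kinetic energy: K = (γ − 1)mc² = (1.033072 − 1) × 105.7 MeV = 0.033072 × 105.7 = 3.50 MeV.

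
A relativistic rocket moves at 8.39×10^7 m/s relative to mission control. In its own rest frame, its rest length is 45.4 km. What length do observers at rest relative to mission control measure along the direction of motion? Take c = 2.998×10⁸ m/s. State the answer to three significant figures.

43.6 km

β = v/c = (8.39×10^7 m/s)/(2.998×10⁸ m/s) = 0.279853.
γ = 1/√(1 − β²) = 1/√(1 − 0.0783177) = 1/√0.9216823 = 1/0.960043 = 1.0416.
Length contraction: L = L₀/γ = 45.4/1.0416 = 43.6 km.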